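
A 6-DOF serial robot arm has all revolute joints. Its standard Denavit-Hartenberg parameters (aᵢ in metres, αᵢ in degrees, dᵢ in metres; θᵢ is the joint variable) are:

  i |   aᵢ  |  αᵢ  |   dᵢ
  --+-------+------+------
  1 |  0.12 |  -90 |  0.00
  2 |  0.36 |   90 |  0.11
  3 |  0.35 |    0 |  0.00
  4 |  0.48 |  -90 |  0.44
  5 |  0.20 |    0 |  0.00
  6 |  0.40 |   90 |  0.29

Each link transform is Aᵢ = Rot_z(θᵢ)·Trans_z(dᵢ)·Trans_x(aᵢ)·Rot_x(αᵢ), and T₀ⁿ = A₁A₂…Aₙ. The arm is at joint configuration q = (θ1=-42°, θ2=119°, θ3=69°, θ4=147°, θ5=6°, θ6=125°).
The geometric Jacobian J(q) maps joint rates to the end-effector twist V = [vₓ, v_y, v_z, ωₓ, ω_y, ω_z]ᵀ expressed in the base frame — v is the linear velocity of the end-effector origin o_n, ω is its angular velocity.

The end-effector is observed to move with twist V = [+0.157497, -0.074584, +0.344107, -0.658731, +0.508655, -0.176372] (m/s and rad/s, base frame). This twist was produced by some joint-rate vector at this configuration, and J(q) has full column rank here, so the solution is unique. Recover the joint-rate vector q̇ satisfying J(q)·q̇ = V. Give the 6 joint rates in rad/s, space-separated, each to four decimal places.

o_n = [0.0219, -0.0771, -0.3358]
J₁: ẑ×o_n = [0.0771, 0.0219, -0.0000], ω = ẑ
J2: z=[0.6691, 0.7431, 0.0000] o=[0.0892, -0.0803, 0.0000] → [-0.2495, 0.2247, 0.0521, 0.6691, 0.7431, 0.0000]
J3: z=[0.6500, -0.5852, -0.4848] o=[0.0331, 0.1182, -0.3149] → [-0.0825, 0.0190, -0.1335, 0.6500, -0.5852, -0.4848]
J4: z=[0.6500, -0.5852, -0.4848] o=[0.2065, 0.4017, -0.4246] → [-0.2841, 0.0318, -0.4193, 0.6500, -0.5852, -0.4848]
J5: z=[-0.7531, -0.4105, -0.5141] o=[0.4436, -0.1914, -0.2982] → [0.0742, 0.1885, -0.2592, -0.7531, -0.4105, -0.5141]
J6: z=[-0.7531, -0.4105, -0.5141] o=[0.4098, -0.3182, -0.1474] → [0.2013, 0.0575, -0.3408, -0.7531, -0.4105, -0.5141]
q̇ = J⁺·V = [-0.7130, -0.1550, -0.3700, -0.6160, 0.0690, -0.1830]

-0.7130 -0.1550 -0.3700 -0.6160 0.0690 -0.1830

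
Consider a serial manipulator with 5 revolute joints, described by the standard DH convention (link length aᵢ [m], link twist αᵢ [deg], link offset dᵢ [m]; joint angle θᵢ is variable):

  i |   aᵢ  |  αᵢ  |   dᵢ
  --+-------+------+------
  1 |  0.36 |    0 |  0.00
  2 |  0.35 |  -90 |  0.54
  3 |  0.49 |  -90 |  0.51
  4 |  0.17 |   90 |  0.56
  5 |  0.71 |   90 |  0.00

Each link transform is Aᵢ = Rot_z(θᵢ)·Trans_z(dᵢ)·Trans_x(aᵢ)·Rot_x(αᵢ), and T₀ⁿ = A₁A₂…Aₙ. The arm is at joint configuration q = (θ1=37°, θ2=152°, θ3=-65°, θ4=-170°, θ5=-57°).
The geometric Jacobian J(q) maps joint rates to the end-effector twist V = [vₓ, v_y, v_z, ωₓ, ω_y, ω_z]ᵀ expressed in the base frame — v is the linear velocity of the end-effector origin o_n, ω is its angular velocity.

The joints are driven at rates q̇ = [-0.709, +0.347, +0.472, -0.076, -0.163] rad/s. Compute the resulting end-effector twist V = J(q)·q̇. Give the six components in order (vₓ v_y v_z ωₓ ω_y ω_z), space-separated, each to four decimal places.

-0.0519 -0.0697 0.1334 0.1552 -0.6158 -0.3042

o_n = [0.0928, -0.4284, 0.5022]
J₁: ẑ×o_n = [0.4284, 0.0928, -0.0000], ω = ẑ
J2: z=[0.0000, 0.0000, 1.0000] o=[0.2875, 0.2167, 0.0000] → [0.6451, -0.1947, 0.0000, 0.0000, 0.0000, 1.0000]
J3: z=[0.1564, -0.9877, 0.0000] o=[-0.0582, 0.1619, 0.5400] → [0.0373, 0.0059, 0.0567, 0.1564, -0.9877, 0.0000]
J4: z=[-0.8951, -0.1418, -0.4226] o=[-0.1829, -0.3742, 0.9841] → [0.0454, -0.5479, 0.0876, -0.8951, -0.1418, -0.4226]
J5: z=[-0.0816, 0.9842, -0.1574] o=[-0.6097, -0.4717, 0.5957] → [-0.0852, -0.1182, -0.6949, -0.0816, 0.9842, -0.1574]
V = J·q̇ = [-0.0519, -0.0697, 0.1334, 0.1552, -0.6158, -0.3042]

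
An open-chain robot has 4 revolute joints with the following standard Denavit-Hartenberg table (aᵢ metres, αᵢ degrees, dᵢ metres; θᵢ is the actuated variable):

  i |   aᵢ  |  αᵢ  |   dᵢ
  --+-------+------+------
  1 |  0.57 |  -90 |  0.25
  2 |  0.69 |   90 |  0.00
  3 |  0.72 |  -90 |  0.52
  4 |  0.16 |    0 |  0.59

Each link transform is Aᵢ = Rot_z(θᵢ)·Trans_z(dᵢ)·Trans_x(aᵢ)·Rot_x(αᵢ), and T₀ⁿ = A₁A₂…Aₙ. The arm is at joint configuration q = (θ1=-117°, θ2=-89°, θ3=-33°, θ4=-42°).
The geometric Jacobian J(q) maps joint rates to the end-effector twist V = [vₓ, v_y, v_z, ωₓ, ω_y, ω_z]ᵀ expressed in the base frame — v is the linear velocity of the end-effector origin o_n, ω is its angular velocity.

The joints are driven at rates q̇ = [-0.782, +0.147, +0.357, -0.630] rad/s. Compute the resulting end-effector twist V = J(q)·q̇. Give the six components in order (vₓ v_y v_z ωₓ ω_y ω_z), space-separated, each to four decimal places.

0.2835 -0.3770 0.0190 -0.1750 0.4965 -1.1188

o_n = [0.0461, 0.0069, 1.9756]
J₁: ẑ×o_n = [-0.0069, 0.0461, 0.0000], ω = ẑ
J2: z=[0.8910, -0.4540, 0.0000] o=[-0.2588, -0.5079, 0.2500] → [-0.7834, -1.5375, 0.5970, 0.8910, -0.4540, 0.0000]
J3: z=[0.4539, 0.8909, 0.0175] o=[-0.2642, -0.5186, 0.9399] → [0.9135, -0.4647, -0.0379, 0.4539, 0.8909, 0.0175]
J4: z=[0.7429, -0.3892, 0.5446] o=[-0.3824, 0.1133, 1.5527] → [-0.1066, -0.0809, 0.0877, 0.7429, -0.3892, 0.5446]
V = J·q̇ = [0.2835, -0.3770, 0.0190, -0.1750, 0.4965, -1.1188]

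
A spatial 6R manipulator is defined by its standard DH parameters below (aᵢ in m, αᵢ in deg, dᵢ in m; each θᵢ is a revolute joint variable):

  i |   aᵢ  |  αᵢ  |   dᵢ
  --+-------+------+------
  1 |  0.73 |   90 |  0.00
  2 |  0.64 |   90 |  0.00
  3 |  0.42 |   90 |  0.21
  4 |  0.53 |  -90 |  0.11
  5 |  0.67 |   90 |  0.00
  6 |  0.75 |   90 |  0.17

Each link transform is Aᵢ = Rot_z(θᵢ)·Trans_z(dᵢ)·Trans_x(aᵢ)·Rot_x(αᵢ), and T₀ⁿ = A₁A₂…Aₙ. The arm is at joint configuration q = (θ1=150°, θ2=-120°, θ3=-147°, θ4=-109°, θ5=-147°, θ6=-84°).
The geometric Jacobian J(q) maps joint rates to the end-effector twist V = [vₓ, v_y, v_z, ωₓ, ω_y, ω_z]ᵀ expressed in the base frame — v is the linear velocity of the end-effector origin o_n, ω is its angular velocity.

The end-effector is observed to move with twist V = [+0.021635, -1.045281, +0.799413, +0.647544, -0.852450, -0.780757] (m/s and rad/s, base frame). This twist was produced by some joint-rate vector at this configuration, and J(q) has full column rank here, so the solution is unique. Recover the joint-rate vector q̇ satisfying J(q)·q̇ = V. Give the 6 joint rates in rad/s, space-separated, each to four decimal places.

-0.3890 -0.6130 0.8420 -0.9580 -0.7030 -0.8000

o_n = [0.3302, 0.3130, -0.2232]
J₁: ẑ×o_n = [-0.3130, 0.3302, 0.0000], ω = ẑ
J2: z=[0.5000, 0.8660, 0.0000] o=[-0.6322, 0.3650, 0.0000] → [-0.1933, 0.1116, -0.8595, 0.5000, 0.8660, 0.0000]
J3: z=[0.7500, -0.4330, 0.5000] o=[-0.3551, 0.2050, -0.5543] → [-0.1973, 0.0943, 0.3777, 0.7500, -0.4330, 0.5000]
J4: z=[0.1835, 0.8625, 0.4717] o=[-0.4645, 0.0040, -0.1442] → [-0.2139, 0.3893, -0.6287, 0.1835, 0.8625, 0.4717]
J5: z=[-0.8450, -0.1068, 0.5240] o=[-0.7105, 0.3611, -0.4682] → [-0.0009, 0.7523, 0.1518, -0.8450, -0.1068, 0.5240]
J6: z=[0.1196, -0.9928, -0.0093] o=[-0.3613, 0.3978, 0.1024] → [0.3225, 0.0325, 0.6763, 0.1196, -0.9928, -0.0093]
q̇ = J⁺·V = [-0.3890, -0.6130, 0.8420, -0.9580, -0.7030, -0.8000]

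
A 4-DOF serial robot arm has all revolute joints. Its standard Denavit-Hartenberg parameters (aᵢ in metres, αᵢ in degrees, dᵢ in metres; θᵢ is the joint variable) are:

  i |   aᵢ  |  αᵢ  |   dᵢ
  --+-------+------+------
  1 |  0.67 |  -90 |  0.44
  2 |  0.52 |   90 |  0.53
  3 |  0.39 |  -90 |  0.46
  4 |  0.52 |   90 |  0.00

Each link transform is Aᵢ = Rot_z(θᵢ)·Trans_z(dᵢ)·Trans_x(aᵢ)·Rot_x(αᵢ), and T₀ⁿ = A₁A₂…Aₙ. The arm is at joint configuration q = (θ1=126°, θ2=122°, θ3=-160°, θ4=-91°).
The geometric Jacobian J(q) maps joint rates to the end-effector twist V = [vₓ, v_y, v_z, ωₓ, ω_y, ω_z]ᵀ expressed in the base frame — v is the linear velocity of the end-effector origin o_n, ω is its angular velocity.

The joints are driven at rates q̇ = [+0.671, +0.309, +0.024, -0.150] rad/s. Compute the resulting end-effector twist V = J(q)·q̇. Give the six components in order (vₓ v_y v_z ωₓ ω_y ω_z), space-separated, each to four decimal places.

-0.4814 -0.9836 -0.2943 -0.3920 -0.2260 0.7018

o_n = [-1.1552, 0.9099, -0.2167]
J₁: ẑ×o_n = [-0.9099, -1.1552, 0.0000], ω = ẑ
J2: z=[-0.8090, -0.5878, 0.0000] o=[-0.3938, 0.5420, 0.4400] → [0.3860, -0.5313, -0.7451, -0.8090, -0.5878, 0.0000]
J3: z=[-0.4985, 0.6861, -0.5299] o=[-0.6606, 0.0076, -0.0010] → [0.3302, 0.1545, -0.1105, -0.4985, 0.6861, -0.5299]
J4: z=[0.8668, 0.4057, -0.2900] o=[-0.8962, 0.5587, 0.0660] → [-0.0128, 0.3202, 0.4095, 0.8668, 0.4057, -0.2900]
V = J·q̇ = [-0.4814, -0.9836, -0.2943, -0.3920, -0.2260, 0.7018]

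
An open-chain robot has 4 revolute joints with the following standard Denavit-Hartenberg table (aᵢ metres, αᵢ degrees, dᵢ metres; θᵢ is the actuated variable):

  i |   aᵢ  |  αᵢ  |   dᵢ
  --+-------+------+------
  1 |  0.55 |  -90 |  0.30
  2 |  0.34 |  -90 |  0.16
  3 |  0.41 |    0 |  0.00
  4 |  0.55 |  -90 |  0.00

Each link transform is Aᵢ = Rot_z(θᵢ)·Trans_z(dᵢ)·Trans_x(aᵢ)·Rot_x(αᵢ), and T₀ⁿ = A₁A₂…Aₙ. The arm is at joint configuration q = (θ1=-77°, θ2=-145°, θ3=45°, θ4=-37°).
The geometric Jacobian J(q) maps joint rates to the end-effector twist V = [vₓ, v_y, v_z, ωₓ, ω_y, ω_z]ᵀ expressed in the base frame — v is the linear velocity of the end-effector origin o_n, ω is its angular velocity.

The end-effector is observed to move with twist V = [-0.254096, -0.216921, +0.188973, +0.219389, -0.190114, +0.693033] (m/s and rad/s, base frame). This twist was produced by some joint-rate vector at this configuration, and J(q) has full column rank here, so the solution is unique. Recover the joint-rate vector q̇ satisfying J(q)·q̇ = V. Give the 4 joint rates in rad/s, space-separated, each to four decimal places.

o_n = [-0.2939, 0.3551, 0.9737]
J₁: ẑ×o_n = [-0.3551, -0.2939, 0.0000], ω = ẑ
J2: z=[0.9744, 0.2250, 0.0000] o=[0.1237, -0.5359, 0.3000] → [0.1515, -0.6564, 0.9621, 0.9744, 0.2250, 0.0000]
J3: z=[0.1290, -0.5589, 0.8192] o=[0.2170, -0.2285, 0.4950] → [-0.7456, -0.4802, -0.2102, 0.1290, -0.5589, 0.8192]
J4: z=[0.1290, -0.5589, 0.8192] o=[-0.1189, -0.0624, 0.6613] → [-0.5166, -0.1836, -0.0439, 0.1290, -0.5589, 0.8192]
q̇ = J⁺·V = [0.3580, 0.1710, -0.2550, 0.6640]

0.3580 0.1710 -0.2550 0.6640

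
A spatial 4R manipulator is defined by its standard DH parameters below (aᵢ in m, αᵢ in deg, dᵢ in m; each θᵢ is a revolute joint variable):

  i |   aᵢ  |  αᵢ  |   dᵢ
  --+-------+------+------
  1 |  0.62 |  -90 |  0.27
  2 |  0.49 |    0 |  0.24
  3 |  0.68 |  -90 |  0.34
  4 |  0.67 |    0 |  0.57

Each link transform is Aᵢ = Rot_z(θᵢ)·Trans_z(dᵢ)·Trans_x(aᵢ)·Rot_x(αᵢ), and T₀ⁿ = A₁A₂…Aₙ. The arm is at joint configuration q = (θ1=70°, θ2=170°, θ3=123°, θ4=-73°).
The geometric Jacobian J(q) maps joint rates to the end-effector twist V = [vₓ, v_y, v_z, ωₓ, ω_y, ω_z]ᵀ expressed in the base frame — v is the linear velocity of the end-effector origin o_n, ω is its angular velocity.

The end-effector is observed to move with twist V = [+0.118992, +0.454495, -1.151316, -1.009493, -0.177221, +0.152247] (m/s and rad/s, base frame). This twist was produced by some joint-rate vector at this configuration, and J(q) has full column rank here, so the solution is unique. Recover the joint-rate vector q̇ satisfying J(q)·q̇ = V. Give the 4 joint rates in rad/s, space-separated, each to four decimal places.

o_n = [-0.8036, 1.3613, 0.7685]
J₁: ẑ×o_n = [-1.3613, -0.8036, 0.0000], ω = ẑ
J2: z=[-0.9397, 0.3420, 0.0000] o=[0.2121, 0.5826, 0.2700] → [0.1705, 0.4684, -0.3844, -0.9397, 0.3420, 0.0000]
J3: z=[-0.9397, 0.3420, 0.0000] o=[-0.1785, 0.2112, 0.1849] → [0.1996, 0.5484, -0.8669, -0.9397, 0.3420, 0.0000]
J4: z=[0.3148, 0.8650, -0.3907] o=[-0.4071, 0.5772, 0.8109] → [0.2697, 0.1683, 0.5898, 0.3148, 0.8650, -0.3907]
q̇ = J⁺·V = [-0.0650, -0.1110, 0.9990, -0.5560]

-0.0650 -0.1110 0.9990 -0.5560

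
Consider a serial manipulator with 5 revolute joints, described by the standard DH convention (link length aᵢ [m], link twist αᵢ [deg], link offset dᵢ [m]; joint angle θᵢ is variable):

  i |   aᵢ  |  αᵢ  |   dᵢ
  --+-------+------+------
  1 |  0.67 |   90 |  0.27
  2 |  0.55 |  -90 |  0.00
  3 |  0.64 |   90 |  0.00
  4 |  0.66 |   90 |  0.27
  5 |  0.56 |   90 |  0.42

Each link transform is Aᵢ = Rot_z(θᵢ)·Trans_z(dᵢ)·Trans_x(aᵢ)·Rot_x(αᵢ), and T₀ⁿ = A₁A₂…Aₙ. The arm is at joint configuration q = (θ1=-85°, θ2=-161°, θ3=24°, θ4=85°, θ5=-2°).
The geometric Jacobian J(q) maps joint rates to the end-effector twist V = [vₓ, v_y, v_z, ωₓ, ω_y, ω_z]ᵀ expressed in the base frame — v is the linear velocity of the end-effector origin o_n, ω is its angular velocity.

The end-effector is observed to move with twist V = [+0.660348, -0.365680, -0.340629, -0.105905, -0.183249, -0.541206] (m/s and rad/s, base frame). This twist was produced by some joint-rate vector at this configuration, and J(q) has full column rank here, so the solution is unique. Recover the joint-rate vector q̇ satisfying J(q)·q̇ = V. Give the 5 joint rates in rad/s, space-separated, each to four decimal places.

-0.2390 0.3200 0.3440 -0.2080 0.0210

o_n = [0.1944, 0.5879, -1.4028]
J₁: ẑ×o_n = [-0.5879, 0.1944, 0.0000], ω = ẑ
J2: z=[-0.9962, -0.0872, 0.0000] o=[0.0584, -0.6675, 0.2700] → [0.1458, -1.6665, -1.2387, -0.9962, -0.0872, 0.0000]
J3: z=[0.0284, -0.3243, -0.9455] o=[0.0131, -0.1494, 0.0909] → [1.1816, -0.1291, 0.0797, 0.0284, -0.3243, -0.9455]
J4: z=[-0.9436, 0.3035, -0.1324] o=[0.2242, 0.4240, -0.0994] → [-0.3739, -1.2260, -0.1456, -0.9436, 0.3035, -0.1324]
J5: z=[0.3262, 0.9208, -0.2139] o=[0.0071, 0.3442, -0.7739] → [-0.5270, 0.1651, -0.0930, 0.3262, 0.9208, -0.2139]
q̇ = J⁺·V = [-0.2390, 0.3200, 0.3440, -0.2080, 0.0210]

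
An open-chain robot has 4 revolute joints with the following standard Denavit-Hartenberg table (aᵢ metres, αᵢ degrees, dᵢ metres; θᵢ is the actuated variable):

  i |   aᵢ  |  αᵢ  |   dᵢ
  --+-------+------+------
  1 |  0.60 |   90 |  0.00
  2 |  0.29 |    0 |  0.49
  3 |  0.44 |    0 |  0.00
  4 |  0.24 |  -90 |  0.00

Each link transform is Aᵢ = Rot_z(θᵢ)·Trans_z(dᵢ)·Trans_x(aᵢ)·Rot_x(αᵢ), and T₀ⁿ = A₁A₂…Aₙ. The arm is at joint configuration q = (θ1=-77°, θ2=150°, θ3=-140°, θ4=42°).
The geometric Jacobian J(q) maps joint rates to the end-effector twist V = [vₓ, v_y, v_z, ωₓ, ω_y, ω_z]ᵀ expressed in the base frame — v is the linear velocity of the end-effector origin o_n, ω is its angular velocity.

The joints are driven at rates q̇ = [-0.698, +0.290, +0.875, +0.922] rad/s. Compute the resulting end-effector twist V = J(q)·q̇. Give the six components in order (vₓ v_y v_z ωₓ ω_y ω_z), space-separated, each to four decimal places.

o_n = [-0.2683, -1.0163, 0.4105]
J₁: ẑ×o_n = [1.0163, -0.2683, 0.0000], ω = ẑ
J2: z=[-0.9744, -0.2250, 0.0000] o=[0.1350, -0.5846, 0.0000] → [-0.0923, 0.4000, 0.3299, -0.9744, -0.2250, 0.0000]
J3: z=[-0.9744, -0.2250, 0.0000] o=[-0.3990, -0.4501, 0.1450] → [-0.0597, 0.2587, 0.5811, -0.9744, -0.2250, 0.0000]
J4: z=[-0.9744, -0.2250, 0.0000] o=[-0.3015, -0.8723, 0.2214] → [-0.0425, 0.1843, 0.1478, -0.9744, -0.2250, 0.0000]
V = J·q̇ = [-0.8277, 0.6995, 0.7404, -2.0335, -0.4695, -0.6980]

-0.8277 0.6995 0.7404 -2.0335 -0.4695 -0.6980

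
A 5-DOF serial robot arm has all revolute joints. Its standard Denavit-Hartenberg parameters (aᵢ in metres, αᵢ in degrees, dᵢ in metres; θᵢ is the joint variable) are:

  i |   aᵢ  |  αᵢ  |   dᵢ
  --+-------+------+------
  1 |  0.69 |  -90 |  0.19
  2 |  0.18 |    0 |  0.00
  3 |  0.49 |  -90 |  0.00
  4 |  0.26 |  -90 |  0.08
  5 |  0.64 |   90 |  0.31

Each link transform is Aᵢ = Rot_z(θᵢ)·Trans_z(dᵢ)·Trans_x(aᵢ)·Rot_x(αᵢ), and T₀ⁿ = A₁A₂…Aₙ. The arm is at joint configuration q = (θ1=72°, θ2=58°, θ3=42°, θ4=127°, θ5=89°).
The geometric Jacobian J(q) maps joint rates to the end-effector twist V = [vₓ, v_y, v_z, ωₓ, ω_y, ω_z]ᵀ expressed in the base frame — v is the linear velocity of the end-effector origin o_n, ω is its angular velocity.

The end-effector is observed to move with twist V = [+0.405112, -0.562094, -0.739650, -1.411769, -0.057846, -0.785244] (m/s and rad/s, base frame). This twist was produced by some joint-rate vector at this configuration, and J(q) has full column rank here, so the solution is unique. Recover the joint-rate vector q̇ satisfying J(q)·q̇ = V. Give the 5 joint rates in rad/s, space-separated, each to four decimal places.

-0.2450 0.8750 0.9150 0.3900 -0.7730

o_n = [0.4374, 1.2490, -0.1379]
J₁: ẑ×o_n = [-1.2490, 0.4374, 0.0000], ω = ẑ
J2: z=[-0.9511, 0.3090, 0.0000] o=[0.2132, 0.6562, 0.1900] → [-0.1013, -0.3119, -0.6330, -0.9511, 0.3090, 0.0000]
J3: z=[-0.9511, 0.3090, 0.0000] o=[0.2427, 0.7469, 0.0374] → [-0.0542, -0.1667, -0.5376, -0.9511, 0.3090, 0.0000]
J4: z=[-0.3043, -0.9366, 0.1736] o=[0.2164, 0.6660, -0.4452] → [-0.3891, 0.1319, 0.0295, -0.3043, -0.9366, 0.1736]
J5: z=[-0.5295, 0.3179, 0.7865] o=[0.3979, 0.5528, -0.2772] → [-0.5033, 0.1048, -0.3812, -0.5295, 0.3179, 0.7865]
q̇ = J⁺·V = [-0.2450, 0.8750, 0.9150, 0.3900, -0.7730]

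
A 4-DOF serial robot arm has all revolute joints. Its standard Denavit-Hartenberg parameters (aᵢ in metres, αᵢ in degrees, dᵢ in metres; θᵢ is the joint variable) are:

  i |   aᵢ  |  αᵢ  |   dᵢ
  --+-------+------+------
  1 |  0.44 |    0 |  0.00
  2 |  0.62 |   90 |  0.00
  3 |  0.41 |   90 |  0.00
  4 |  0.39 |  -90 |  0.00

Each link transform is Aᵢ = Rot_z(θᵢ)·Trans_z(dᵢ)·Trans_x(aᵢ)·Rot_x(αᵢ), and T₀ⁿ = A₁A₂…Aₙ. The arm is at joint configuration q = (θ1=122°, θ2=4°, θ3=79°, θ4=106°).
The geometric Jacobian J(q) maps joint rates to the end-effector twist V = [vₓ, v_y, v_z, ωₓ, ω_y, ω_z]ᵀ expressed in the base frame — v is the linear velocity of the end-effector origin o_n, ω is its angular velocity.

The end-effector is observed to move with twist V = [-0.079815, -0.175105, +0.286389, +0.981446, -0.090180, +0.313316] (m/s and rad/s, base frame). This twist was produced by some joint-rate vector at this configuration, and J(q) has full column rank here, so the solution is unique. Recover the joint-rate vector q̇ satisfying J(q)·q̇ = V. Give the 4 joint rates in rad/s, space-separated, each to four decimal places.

0.2550 -0.0680 0.7410 -0.6620

o_n = [-0.3282, 1.1418, 0.2969]
J₁: ẑ×o_n = [-1.1418, -0.3282, 0.0000], ω = ẑ
J2: z=[0.0000, 0.0000, 1.0000] o=[-0.2332, 0.3731, 0.0000] → [-0.7686, -0.0951, 0.0000, 0.0000, 0.0000, 1.0000]
J3: z=[0.8090, 0.5878, 0.0000] o=[-0.5976, 0.8747, 0.0000] → [0.1745, -0.2402, 0.0577, 0.8090, 0.5878, 0.0000]
J4: z=[-0.5770, 0.7942, -0.1908] o=[-0.6436, 0.9380, 0.4025] → [-0.0449, -0.1211, -0.3680, -0.5770, 0.7942, -0.1908]
q̇ = J⁺·V = [0.2550, -0.0680, 0.7410, -0.6620]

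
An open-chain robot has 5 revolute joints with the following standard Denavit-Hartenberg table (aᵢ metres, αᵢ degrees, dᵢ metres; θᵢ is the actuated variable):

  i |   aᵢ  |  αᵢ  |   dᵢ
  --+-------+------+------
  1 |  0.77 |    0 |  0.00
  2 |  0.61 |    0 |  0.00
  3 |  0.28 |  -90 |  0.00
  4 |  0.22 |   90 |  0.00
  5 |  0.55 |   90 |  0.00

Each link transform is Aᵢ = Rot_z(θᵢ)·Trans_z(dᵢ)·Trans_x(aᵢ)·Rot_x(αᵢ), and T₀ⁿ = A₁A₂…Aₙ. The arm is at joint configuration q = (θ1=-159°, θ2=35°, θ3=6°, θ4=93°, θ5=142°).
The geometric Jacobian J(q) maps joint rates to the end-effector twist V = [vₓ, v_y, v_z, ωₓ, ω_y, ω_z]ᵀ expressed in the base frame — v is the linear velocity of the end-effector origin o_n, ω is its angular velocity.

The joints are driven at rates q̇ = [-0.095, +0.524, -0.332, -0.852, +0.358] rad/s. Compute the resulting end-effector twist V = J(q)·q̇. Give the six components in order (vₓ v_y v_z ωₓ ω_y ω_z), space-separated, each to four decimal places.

o_n = [-0.8977, -1.1977, 0.2131]
J₁: ẑ×o_n = [1.1977, -0.8977, 0.0000], ω = ẑ
J2: z=[0.0000, 0.0000, 1.0000] o=[-0.7189, -0.2759, 0.0000] → [0.9218, -0.1788, 0.0000, 0.0000, 0.0000, 1.0000]
J3: z=[0.0000, 0.0000, 1.0000] o=[-1.0600, -0.7817, 0.0000] → [0.4161, 0.1623, -0.0000, 0.0000, 0.0000, 1.0000]
J4: z=[0.8829, -0.4695, 0.0000] o=[-1.1914, -1.0289, 0.0000] → [-0.1001, -0.1882, -0.0112, 0.8829, -0.4695, 0.0000]
J5: z=[-0.4688, -0.8817, -0.0523] o=[-1.1860, -1.0187, -0.2197] → [-0.3910, 0.1878, 0.3381, -0.4688, -0.8817, -0.0523]
V = J·q̇ = [0.1764, 0.1653, 0.1306, -0.9201, 0.0843, 0.0783]

0.1764 0.1653 0.1306 -0.9201 0.0843 0.0783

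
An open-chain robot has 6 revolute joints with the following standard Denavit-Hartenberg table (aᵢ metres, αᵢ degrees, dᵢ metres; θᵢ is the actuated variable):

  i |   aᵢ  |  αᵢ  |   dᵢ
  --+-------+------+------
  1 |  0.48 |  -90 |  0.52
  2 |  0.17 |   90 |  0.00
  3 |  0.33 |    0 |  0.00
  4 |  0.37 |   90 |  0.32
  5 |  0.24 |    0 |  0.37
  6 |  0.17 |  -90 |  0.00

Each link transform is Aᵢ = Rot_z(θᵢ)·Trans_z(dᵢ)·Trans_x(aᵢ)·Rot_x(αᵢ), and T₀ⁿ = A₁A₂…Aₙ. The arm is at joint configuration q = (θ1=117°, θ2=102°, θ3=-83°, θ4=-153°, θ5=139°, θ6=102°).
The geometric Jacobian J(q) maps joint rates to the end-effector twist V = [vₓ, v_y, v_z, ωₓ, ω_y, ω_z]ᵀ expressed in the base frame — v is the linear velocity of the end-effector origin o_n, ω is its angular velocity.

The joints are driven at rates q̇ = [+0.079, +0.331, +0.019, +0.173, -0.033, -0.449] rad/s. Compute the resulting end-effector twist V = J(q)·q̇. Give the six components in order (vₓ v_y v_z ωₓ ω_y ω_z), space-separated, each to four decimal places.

0.0112 -0.1298 -0.0715 -0.1777 0.2135 0.4299

o_n = [-0.2919, 0.6442, 0.0042]
J₁: ẑ×o_n = [-0.6442, -0.2919, 0.0000], ω = ẑ
J2: z=[-0.8910, -0.4540, 0.0000] o=[-0.2179, 0.4277, 0.5200] → [0.2342, -0.4596, -0.2265, -0.8910, -0.4540, 0.0000]
J3: z=[-0.4441, 0.8715, -0.2079] o=[-0.2019, 0.3962, 0.3537] → [-0.2530, -0.1365, -0.0317, -0.4441, 0.8715, -0.2079]
J4: z=[-0.4441, 0.8715, -0.2079] o=[0.0938, 0.5374, 0.3144] → [-0.2481, -0.0576, 0.2887, -0.4441, 0.8715, -0.2079]
J5: z=[-0.4200, -0.4074, -0.8109] o=[-0.3412, 0.7154, 0.4502] → [0.1240, -0.2273, 0.0500, -0.4200, -0.4074, -0.8109]
J6: z=[-0.4200, -0.4074, -0.8109] o=[-0.4231, 0.7513, 0.0184] → [-0.0811, -0.1124, 0.0985, -0.4200, -0.4074, -0.8109]
V = J·q̇ = [0.0112, -0.1298, -0.0715, -0.1777, 0.2135, 0.4299]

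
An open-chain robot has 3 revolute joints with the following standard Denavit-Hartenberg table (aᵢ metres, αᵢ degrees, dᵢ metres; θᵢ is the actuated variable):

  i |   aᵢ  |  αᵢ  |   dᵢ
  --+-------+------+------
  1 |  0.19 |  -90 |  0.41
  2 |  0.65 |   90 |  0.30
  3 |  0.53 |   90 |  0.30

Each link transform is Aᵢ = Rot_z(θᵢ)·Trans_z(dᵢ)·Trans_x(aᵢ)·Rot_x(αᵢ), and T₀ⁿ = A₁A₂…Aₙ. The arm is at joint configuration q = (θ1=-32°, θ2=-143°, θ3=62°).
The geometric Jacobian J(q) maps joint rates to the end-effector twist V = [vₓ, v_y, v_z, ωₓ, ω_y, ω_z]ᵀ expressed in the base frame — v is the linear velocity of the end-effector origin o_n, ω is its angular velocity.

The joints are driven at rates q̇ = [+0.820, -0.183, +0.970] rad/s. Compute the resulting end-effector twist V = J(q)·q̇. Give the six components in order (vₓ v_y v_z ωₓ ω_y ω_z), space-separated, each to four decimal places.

-0.4533 -0.1171 -0.4376 -0.5920 0.1542 0.0453

o_n = [-0.1938, 1.0266, 0.7113]
J₁: ẑ×o_n = [-1.0266, -0.1938, 0.0000], ω = ẑ
J2: z=[0.5299, 0.8480, 0.0000] o=[0.1611, -0.1007, 0.4100] → [0.2555, -0.1597, 0.8984, 0.5299, 0.8480, 0.0000]
J3: z=[-0.5104, 0.3189, -0.7986] o=[-0.1201, 0.4288, 0.8012] → [0.4488, 0.0130, -0.2816, -0.5104, 0.3189, -0.7986]
V = J·q̇ = [-0.4533, -0.1171, -0.4376, -0.5920, 0.1542, 0.0453]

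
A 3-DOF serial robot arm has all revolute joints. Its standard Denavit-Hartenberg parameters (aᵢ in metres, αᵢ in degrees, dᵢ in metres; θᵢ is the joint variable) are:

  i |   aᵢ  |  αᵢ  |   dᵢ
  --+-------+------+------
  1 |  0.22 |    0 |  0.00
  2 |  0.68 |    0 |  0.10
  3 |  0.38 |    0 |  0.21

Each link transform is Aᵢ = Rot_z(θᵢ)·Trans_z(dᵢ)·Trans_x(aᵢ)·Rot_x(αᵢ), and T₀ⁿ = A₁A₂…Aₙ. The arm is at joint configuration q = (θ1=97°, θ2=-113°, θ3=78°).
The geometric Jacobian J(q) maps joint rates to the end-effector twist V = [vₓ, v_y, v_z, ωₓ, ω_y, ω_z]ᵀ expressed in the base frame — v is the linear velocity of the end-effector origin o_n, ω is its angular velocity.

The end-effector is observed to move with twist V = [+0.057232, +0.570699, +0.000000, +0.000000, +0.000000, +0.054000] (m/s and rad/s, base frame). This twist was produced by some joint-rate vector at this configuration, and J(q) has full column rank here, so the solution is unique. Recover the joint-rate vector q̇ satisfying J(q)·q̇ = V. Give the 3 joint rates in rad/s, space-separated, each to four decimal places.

o_n = [0.8052, 0.3664, 0.3100]
J₁: ẑ×o_n = [-0.3664, 0.8052, 0.0000], ω = ẑ
J2: z=[0.0000, 0.0000, 1.0000] o=[-0.0268, 0.2184, 0.0000] → [-0.1481, 0.8321, 0.0000, 0.0000, 0.0000, 1.0000]
J3: z=[0.0000, 0.0000, 1.0000] o=[0.6268, 0.0309, 0.1000] → [-0.3355, 0.1784, 0.0000, 0.0000, 0.0000, 1.0000]
q̇ = J⁺·V = [0.4060, 0.4690, -0.8210]

0.4060 0.4690 -0.8210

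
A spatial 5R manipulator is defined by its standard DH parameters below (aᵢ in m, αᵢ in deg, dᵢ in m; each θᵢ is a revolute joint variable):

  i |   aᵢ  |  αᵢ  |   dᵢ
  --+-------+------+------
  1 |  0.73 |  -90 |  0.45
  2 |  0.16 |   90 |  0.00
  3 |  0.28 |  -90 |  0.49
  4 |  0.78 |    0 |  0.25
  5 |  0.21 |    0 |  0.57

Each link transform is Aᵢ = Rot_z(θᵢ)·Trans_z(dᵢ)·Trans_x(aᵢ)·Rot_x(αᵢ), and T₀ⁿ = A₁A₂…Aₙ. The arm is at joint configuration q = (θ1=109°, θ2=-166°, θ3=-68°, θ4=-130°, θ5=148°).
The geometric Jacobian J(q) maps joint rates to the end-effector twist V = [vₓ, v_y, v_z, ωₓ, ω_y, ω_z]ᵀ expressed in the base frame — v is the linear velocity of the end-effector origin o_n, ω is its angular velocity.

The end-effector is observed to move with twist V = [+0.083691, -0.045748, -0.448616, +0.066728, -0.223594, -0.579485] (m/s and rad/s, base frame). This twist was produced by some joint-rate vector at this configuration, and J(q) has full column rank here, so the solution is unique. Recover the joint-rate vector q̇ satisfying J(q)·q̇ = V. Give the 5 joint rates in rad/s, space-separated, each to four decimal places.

-0.1120 -0.0360 0.5100 0.9030 -0.7810

o_n = [-0.1784, -0.4871, -0.3216]
J₁: ẑ×o_n = [0.4871, -0.1784, 0.0000], ω = ẑ
J2: z=[-0.9455, -0.3256, 0.0000] o=[-0.2377, 0.6902, 0.4500] → [0.2512, -0.7295, 1.1325, -0.9455, -0.3256, 0.0000]
J3: z=[0.0788, -0.2287, -0.9703] o=[-0.1871, 0.5434, 0.4887] → [-0.8146, 0.0553, -0.0792, 0.0788, -0.2287, -0.9703]
J4: z=[-0.0613, -0.9726, 0.2243] o=[0.1301, 0.4196, 0.0386] → [0.5537, -0.0913, -0.2444, -0.0613, -0.9726, 0.2243]
J5: z=[-0.0613, -0.9726, 0.2243] o=[-0.3371, 0.0608, -0.5305] → [-0.0803, 0.0484, 0.1879, -0.0613, -0.9726, 0.2243]
q̇ = J⁺·V = [-0.1120, -0.0360, 0.5100, 0.9030, -0.7810]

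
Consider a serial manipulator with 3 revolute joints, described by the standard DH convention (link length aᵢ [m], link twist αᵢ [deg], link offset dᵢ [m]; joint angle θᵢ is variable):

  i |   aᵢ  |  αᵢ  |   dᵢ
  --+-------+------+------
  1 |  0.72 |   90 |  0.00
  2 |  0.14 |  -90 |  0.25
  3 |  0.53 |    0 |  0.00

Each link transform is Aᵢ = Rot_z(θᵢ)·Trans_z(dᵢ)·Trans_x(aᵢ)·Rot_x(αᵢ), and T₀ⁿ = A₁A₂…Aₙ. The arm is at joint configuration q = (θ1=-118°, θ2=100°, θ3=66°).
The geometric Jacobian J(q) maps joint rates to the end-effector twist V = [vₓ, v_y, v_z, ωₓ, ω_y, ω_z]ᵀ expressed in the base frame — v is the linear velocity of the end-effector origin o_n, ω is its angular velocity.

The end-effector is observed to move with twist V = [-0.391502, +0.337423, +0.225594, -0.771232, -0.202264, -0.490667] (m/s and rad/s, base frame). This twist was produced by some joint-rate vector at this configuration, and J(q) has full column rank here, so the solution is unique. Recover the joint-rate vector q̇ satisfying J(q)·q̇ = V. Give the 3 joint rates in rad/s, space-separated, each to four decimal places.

-0.5860 0.5860 -0.5490

o_n = [-0.1023, -0.6911, 0.3502]
J₁: ẑ×o_n = [0.6911, -0.1023, 0.0000], ω = ẑ
J2: z=[-0.8829, 0.4695, 0.0000] o=[-0.3380, -0.6357, 0.0000] → [0.1644, 0.3092, -0.0617, -0.8829, 0.4695, 0.0000]
J3: z=[0.4623, 0.8695, -0.1736] o=[-0.5473, -0.4969, 0.1379] → [0.1509, -0.1754, -0.4768, 0.4623, 0.8695, -0.1736]
q̇ = J⁺·V = [-0.5860, 0.5860, -0.5490]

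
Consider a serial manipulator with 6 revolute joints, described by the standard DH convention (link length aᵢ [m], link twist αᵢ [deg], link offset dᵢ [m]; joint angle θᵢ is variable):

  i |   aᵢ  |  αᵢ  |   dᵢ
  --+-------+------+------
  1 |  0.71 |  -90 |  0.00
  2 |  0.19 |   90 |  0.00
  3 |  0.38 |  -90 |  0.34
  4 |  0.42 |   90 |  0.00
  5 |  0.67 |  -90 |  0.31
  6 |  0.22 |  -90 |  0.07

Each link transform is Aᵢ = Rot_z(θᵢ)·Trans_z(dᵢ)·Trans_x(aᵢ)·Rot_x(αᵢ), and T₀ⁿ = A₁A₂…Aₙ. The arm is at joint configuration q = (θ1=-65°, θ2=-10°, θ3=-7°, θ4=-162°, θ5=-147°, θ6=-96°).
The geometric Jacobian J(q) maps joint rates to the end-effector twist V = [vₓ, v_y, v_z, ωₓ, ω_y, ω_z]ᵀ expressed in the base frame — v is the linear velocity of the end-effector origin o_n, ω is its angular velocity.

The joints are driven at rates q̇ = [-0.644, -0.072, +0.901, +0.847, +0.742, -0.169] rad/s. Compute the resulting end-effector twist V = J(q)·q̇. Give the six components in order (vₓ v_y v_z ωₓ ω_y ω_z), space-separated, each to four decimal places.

-1.0162 0.3057 0.1383 0.8192 0.4359 -0.4832

o_n = [0.0922, -1.2489, -0.1107]
J₁: ẑ×o_n = [1.2489, 0.0922, -0.0000], ω = ẑ
J2: z=[0.9063, 0.4226, 0.0000] o=[0.3001, -0.6435, 0.0000] → [-0.0468, 0.1003, -0.4609, 0.9063, 0.4226, 0.0000]
J3: z=[-0.0734, 0.1574, 0.9848] o=[0.3791, -0.8131, 0.0330] → [0.4066, -0.2931, 0.0771, -0.0734, 0.1574, 0.9848]
J4: z=[0.9503, 0.3107, 0.0212] o=[0.4692, -1.1158, 0.4333] → [-0.1662, 0.5090, -0.0094, 0.9503, 0.3107, 0.0212]
J5: z=[-0.0237, 0.1400, -0.9899] o=[0.3388, -0.7209, 0.4923] → [-0.6071, 0.2297, 0.0470, -0.0237, 0.1400, -0.9899]
J6: z=[-0.9661, 0.2515, 0.0587] o=[0.1591, -1.3192, 0.0988] → [-0.0568, -0.2063, -0.0510, -0.9661, 0.2515, 0.0587]
V = J·q̇ = [-1.0162, 0.3057, 0.1383, 0.8192, 0.4359, -0.4832]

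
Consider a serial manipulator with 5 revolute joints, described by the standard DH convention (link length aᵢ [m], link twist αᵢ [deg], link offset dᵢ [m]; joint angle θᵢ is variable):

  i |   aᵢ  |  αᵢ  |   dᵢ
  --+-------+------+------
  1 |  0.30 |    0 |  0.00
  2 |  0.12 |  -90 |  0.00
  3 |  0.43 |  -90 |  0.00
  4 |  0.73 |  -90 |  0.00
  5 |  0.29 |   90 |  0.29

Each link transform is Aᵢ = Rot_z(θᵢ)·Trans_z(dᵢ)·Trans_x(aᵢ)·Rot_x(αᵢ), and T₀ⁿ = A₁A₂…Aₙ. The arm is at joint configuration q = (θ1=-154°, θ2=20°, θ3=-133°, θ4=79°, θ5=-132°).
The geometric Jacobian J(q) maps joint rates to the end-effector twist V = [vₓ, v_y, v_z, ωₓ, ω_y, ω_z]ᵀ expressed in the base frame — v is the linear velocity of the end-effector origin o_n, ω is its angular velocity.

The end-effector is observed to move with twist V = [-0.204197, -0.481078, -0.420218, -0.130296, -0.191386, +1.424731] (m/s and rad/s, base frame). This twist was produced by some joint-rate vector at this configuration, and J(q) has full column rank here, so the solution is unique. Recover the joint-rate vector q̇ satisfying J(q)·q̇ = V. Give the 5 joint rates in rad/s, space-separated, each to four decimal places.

o_n = [-0.7634, 0.1942, 0.3281]
J₁: ẑ×o_n = [-0.1942, -0.7634, 0.0000], ω = ẑ
J2: z=[0.0000, 0.0000, 1.0000] o=[-0.2696, -0.1315, 0.0000] → [-0.3257, -0.4938, 0.0000, 0.0000, 0.0000, 1.0000]
J3: z=[0.7193, -0.6947, 0.0000] o=[-0.3530, -0.2178, 0.0000] → [-0.2279, -0.2360, 0.0112, 0.7193, -0.6947, 0.0000]
J4: z=[-0.5080, -0.5261, 0.6820] o=[-0.1493, -0.0069, 0.3145] → [-0.1442, -0.4120, -0.4252, -0.5080, -0.5261, 0.6820]
J5: z=[-0.6023, -0.3490, -0.7179] o=[-0.5988, 0.5592, 0.4164] → [-0.2313, 0.0650, 0.1624, -0.6023, -0.3490, -0.7179]
q̇ = J⁺·V = [-0.4340, 0.9480, -0.0600, 0.7880, -0.5200]

-0.4340 0.9480 -0.0600 0.7880 -0.5200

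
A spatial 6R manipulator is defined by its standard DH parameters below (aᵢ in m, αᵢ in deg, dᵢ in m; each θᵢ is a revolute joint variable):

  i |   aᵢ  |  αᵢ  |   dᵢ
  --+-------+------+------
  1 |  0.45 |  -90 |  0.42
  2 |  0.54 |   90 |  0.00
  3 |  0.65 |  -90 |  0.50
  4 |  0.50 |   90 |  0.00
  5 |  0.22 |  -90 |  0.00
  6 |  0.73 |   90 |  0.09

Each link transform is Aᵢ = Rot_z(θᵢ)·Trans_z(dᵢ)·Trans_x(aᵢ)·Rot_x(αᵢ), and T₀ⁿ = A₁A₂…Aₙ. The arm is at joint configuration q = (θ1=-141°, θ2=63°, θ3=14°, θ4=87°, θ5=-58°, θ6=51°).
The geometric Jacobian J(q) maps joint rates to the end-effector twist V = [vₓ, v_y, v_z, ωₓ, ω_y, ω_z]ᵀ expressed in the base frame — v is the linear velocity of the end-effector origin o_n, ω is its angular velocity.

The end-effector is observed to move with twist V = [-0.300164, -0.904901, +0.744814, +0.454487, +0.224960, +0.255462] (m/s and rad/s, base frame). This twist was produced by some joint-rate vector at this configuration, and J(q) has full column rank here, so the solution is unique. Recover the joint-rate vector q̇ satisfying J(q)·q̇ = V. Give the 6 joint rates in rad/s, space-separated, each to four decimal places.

o_n = [-0.6114, 0.1235, -0.5006]
J₁: ẑ×o_n = [-0.1235, -0.6114, 0.0000], ω = ẑ
J2: z=[0.6293, -0.7771, 0.0000] o=[-0.3497, -0.2832, 0.4200] → [0.7154, 0.5793, 0.0526, 0.6293, -0.7771, 0.0000]
J3: z=[-0.6924, -0.5607, 0.4540] o=[-0.5402, -0.4375, -0.0611] → [-0.0083, -0.3366, -0.4283, -0.6924, -0.5607, 0.4540]
J4: z=[0.6960, -0.6849, 0.2156] o=[-1.0100, -1.0202, -0.3961] → [-0.1750, 0.1586, 1.0690, 0.6960, -0.6849, 0.2156]
J5: z=[-0.2261, -0.4939, -0.8396] o=[-0.6692, -0.7524, -0.6454] → [0.6639, -0.0158, -0.1694, -0.2261, -0.4939, -0.8396]
J6: z=[0.9468, 0.0913, -0.3086] o=[-0.7196, -0.5622, -0.7438] → [0.2338, -0.2636, 0.6393, 0.9468, 0.0913, -0.3086]
q̇ = J⁺·V = [0.5090, -0.6610, 0.1280, 0.3160, 0.1520, 0.8170]

0.5090 -0.6610 0.1280 0.3160 0.1520 0.8170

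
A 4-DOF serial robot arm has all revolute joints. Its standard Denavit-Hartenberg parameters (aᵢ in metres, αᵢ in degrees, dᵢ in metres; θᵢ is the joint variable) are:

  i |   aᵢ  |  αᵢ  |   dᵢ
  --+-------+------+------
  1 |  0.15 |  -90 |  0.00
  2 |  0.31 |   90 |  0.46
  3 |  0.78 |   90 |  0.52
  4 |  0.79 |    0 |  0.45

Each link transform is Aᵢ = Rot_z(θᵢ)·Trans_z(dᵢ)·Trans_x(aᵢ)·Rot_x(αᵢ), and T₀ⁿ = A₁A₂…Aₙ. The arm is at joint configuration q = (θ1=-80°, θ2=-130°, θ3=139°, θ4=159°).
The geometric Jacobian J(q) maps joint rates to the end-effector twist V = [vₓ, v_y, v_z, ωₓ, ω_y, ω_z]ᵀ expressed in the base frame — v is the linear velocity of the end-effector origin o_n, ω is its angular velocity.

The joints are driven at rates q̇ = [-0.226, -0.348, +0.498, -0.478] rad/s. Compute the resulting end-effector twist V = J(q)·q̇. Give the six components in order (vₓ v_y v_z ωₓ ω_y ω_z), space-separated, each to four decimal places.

0.4241 -0.0543 -0.7873 -0.7292 0.0541 -0.7863

o_n = [0.6702, 0.9647, -0.0772]
J₁: ẑ×o_n = [-0.9647, 0.6702, 0.0000], ω = ẑ
J2: z=[0.9848, 0.1736, 0.0000] o=[0.0260, -0.1477, 0.0000] → [-0.0134, 0.0760, 0.9836, 0.9848, 0.1736, 0.0000]
J3: z=[-0.1330, 0.7544, -0.6428] o=[0.4445, 0.1284, 0.2375] → [0.3002, -0.1869, -0.2815, -0.1330, 0.7544, -0.6428]
J4: z=[0.6700, 0.5464, 0.5026] o=[0.9449, 0.2369, -0.5477] → [-0.1087, -0.4534, 0.6378, 0.6700, 0.5464, 0.5026]
V = J·q̇ = [0.4241, -0.0543, -0.7873, -0.7292, 0.0541, -0.7863]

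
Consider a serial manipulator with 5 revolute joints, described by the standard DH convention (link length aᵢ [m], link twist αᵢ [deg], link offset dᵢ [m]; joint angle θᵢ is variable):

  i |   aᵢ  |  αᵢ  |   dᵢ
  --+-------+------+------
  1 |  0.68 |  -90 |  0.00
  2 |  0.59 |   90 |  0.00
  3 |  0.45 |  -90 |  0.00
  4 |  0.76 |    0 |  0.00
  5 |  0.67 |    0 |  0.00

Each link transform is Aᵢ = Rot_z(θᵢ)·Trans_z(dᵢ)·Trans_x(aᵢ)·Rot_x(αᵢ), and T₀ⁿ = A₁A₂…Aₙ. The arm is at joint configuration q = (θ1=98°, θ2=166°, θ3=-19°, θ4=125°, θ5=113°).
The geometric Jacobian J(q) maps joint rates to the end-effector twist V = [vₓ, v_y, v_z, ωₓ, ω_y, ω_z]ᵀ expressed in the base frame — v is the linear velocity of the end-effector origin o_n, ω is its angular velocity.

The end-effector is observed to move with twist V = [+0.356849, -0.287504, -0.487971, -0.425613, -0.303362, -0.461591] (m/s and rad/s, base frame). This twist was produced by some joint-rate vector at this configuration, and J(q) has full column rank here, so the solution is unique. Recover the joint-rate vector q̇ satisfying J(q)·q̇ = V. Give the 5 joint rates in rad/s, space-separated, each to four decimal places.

o_n = [-0.1666, 0.3878, -0.0120]
J₁: ẑ×o_n = [-0.3878, -0.1666, 0.0000], ω = ẑ
J2: z=[-0.9903, -0.1392, 0.0000] o=[-0.0946, 0.6734, 0.0000] → [0.0017, -0.0119, 0.2728, -0.9903, -0.1392, 0.0000]
J3: z=[-0.0337, 0.2396, -0.9703] o=[-0.0150, 0.1065, -0.1427] → [0.3043, 0.1515, 0.0269, -0.0337, 0.2396, -0.9703]
J4: z=[-0.8924, -0.4444, -0.0788] o=[0.1876, -0.2820, -0.2457] → [-0.0511, 0.2364, -0.7550, -0.8924, -0.4444, -0.0788]
J5: z=[-0.8924, -0.4444, -0.0788] o=[0.0123, -0.0548, 0.4581] → [0.2438, -0.4054, -0.4745, -0.8924, -0.4444, -0.0788]
q̇ = J⁺·V = [-0.2850, -0.3400, 0.1130, -0.0180, 0.8680]

-0.2850 -0.3400 0.1130 -0.0180 0.8680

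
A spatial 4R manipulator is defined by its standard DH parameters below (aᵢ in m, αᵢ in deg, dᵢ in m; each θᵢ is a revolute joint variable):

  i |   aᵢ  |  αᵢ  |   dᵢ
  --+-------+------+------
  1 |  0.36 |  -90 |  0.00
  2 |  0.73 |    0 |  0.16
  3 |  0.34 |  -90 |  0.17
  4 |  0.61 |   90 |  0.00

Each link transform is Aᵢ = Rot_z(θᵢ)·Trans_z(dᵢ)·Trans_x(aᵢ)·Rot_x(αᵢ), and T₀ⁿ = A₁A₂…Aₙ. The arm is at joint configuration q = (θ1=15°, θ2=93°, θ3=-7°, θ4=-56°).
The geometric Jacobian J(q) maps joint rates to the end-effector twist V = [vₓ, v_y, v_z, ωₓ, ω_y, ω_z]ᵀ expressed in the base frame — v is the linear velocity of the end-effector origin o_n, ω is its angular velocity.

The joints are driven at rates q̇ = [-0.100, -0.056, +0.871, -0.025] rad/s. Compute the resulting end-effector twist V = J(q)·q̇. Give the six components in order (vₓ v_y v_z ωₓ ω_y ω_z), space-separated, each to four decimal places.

-0.4082 -0.1388 -0.0282 -0.1868 0.7937 -0.0983

o_n = [0.1404, 0.9028, -1.4084]
J₁: ẑ×o_n = [-0.9028, 0.1404, 0.0000], ω = ẑ
J2: z=[-0.2588, 0.9659, 0.0000] o=[0.3477, 0.0932, 0.0000] → [-1.3605, -0.3645, -0.0093, -0.2588, 0.9659, 0.0000]
J3: z=[-0.2588, 0.9659, 0.0000] o=[0.2694, 0.2378, -0.7290] → [-0.6563, -0.1759, -0.0475, -0.2588, 0.9659, 0.0000]
J4: z=[-0.9636, -0.2582, -0.0698] o=[0.2483, 0.4082, -1.0682] → [0.1224, -0.3204, -0.5045, -0.9636, -0.2582, -0.0698]
V = J·q̇ = [-0.4082, -0.1388, -0.0282, -0.1868, 0.7937, -0.0983]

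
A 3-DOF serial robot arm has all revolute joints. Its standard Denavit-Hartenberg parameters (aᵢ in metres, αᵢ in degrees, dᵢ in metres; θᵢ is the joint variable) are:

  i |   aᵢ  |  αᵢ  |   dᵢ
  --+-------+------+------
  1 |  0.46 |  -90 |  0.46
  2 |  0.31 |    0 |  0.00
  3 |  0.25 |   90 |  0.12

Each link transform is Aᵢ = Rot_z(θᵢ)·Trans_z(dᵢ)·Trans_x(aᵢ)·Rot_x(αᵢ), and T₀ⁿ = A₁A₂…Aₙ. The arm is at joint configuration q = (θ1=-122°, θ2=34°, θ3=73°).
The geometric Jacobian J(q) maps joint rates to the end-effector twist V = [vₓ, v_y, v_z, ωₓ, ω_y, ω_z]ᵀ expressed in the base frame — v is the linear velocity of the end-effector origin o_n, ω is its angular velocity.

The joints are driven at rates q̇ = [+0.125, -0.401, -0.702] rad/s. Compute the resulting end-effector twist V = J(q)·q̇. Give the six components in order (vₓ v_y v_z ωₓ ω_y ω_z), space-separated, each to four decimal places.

o_n = [-0.2395, -0.6097, 0.0476]
J₁: ẑ×o_n = [0.6097, -0.2395, 0.0000], ω = ẑ
J2: z=[0.8480, -0.5299, 0.0000] o=[-0.2438, -0.3901, 0.4600] → [0.2186, 0.3498, -0.1839, 0.8480, -0.5299, 0.0000]
J3: z=[0.8480, -0.5299, 0.0000] o=[-0.3800, -0.6081, 0.2867] → [0.1267, 0.2027, 0.0731, 0.8480, -0.5299, 0.0000]
V = J·q̇ = [-0.1004, -0.3125, 0.0224, -0.9354, 0.5845, 0.1250]

-0.1004 -0.3125 0.0224 -0.9354 0.5845 0.1250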